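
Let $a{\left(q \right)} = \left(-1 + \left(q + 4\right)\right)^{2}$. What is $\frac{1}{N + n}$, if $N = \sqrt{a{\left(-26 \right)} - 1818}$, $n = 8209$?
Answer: $\frac{8209}{67388970} - \frac{i \sqrt{1289}}{67388970} \approx 0.00012182 - 5.3277 \cdot 10^{-7} i$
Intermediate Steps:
$a{\left(q \right)} = \left(3 + q\right)^{2}$ ($a{\left(q \right)} = \left(-1 + \left(4 + q\right)\right)^{2} = \left(3 + q\right)^{2}$)
$N = i \sqrt{1289}$ ($N = \sqrt{\left(3 - 26\right)^{2} - 1818} = \sqrt{\left(-23\right)^{2} - 1818} = \sqrt{529 - 1818} = \sqrt{-1289} = i \sqrt{1289} \approx 35.903 i$)
$\frac{1}{N + n} = \frac{1}{i \sqrt{1289} + 8209} = \frac{1}{8209 + i \sqrt{1289}}$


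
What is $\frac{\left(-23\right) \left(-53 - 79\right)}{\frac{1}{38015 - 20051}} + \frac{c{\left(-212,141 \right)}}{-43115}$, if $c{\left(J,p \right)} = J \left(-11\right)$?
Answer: $\frac{2351436220628}{43115} \approx 5.4539 \cdot 10^{7}$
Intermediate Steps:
$c{\left(J,p \right)} = - 11 J$
$\frac{\left(-23\right) \left(-53 - 79\right)}{\frac{1}{38015 - 20051}} + \frac{c{\left(-212,141 \right)}}{-43115} = \frac{\left(-23\right) \left(-53 - 79\right)}{\frac{1}{38015 - 20051}} + \frac{\left(-11\right) \left(-212\right)}{-43115} = \frac{\left(-23\right) \left(-132\right)}{\frac{1}{17964}} + 2332 \left(- \frac{1}{43115}\right) = 3036 \frac{1}{\frac{1}{17964}} - \frac{2332}{43115} = 3036 \cdot 17964 - \frac{2332}{43115} = 54538704 - \frac{2332}{43115} = \frac{2351436220628}{43115}$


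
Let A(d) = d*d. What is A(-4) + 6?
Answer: 22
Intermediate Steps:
A(d) = d²
A(-4) + 6 = (-4)² + 6 = 16 + 6 = 22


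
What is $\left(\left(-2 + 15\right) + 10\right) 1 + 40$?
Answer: $63$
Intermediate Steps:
$\left(\left(-2 + 15\right) + 10\right) 1 + 40 = \left(13 + 10\right) 1 + 40 = 23 \cdot 1 + 40 = 23 + 40 = 63$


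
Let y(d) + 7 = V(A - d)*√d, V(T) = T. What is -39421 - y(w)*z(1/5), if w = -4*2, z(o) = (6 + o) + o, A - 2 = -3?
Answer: -196881/5 - 448*I*√2/5 ≈ -39376.0 - 126.71*I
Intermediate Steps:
A = -1 (A = 2 - 3 = -1)
z(o) = 6 + 2*o
w = -8
y(d) = -7 + √d*(-1 - d) (y(d) = -7 + (-1 - d)*√d = -7 + √d*(-1 - d))
-39421 - y(w)*z(1/5) = -39421 - (-7 - √(-8)*(1 - 8))*(6 + 2/5) = -39421 - (-7 - 1*2*I*√2*(-7))*(6 + 2*(⅕)) = -39421 - (-7 + 14*I*√2)*(6 + ⅖) = -39421 - (-7 + 14*I*√2)*32/5 = -39421 - (-224/5 + 448*I*√2/5) = -39421 + (224/5 - 448*I*√2/5) = -196881/5 - 448*I*√2/5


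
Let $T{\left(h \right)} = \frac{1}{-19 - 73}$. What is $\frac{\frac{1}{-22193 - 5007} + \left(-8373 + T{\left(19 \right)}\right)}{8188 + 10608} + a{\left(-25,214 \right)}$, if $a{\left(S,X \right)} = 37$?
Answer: $\frac{429836615577}{11758777600} \approx 36.555$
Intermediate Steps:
$T{\left(h \right)} = - \frac{1}{92}$ ($T{\left(h \right)} = \frac{1}{-92} = - \frac{1}{92}$)
$\frac{\frac{1}{-22193 - 5007} + \left(-8373 + T{\left(19 \right)}\right)}{8188 + 10608} + a{\left(-25,214 \right)} = \frac{\frac{1}{-22193 - 5007} - \frac{770317}{92}}{8188 + 10608} + 37 = \frac{\frac{1}{-27200} - \frac{770317}{92}}{18796} + 37 = \left(- \frac{1}{27200} - \frac{770317}{92}\right) \frac{1}{18796} + 37 = \left(- \frac{5238155623}{625600}\right) \frac{1}{18796} + 37 = - \frac{5238155623}{11758777600} + 37 = \frac{429836615577}{11758777600}$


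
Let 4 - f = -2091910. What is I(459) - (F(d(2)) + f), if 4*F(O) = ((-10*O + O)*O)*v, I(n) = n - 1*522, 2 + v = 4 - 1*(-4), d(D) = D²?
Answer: -2091761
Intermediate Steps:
f = 2091914 (f = 4 - 1*(-2091910) = 4 + 2091910 = 2091914)
v = 6 (v = -2 + (4 - 1*(-4)) = -2 + (4 + 4) = -2 + 8 = 6)
I(n) = -522 + n (I(n) = n - 522 = -522 + n)
F(O) = -27*O²/2 (F(O) = (((-10*O + O)*O)*6)/4 = (((-9*O)*O)*6)/4 = (-9*O²*6)/4 = (-54*O²)/4 = -27*O²/2)
I(459) - (F(d(2)) + f) = (-522 + 459) - (-27*(2²)²/2 + 2091914) = -63 - (-27/2*4² + 2091914) = -63 - (-27/2*16 + 2091914) = -63 - (-216 + 2091914) = -63 - 1*2091698 = -63 - 2091698 = -2091761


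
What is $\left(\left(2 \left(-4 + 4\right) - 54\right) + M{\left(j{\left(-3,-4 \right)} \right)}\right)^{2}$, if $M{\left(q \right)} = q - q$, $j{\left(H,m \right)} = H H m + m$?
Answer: $2916$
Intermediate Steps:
$j{\left(H,m \right)} = m + m H^{2}$ ($j{\left(H,m \right)} = H^{2} m + m = m H^{2} + m = m + m H^{2}$)
$M{\left(q \right)} = 0$
$\left(\left(2 \left(-4 + 4\right) - 54\right) + M{\left(j{\left(-3,-4 \right)} \right)}\right)^{2} = \left(\left(2 \left(-4 + 4\right) - 54\right) + 0\right)^{2} = \left(\left(2 \cdot 0 - 54\right) + 0\right)^{2} = \left(\left(0 - 54\right) + 0\right)^{2} = \left(-54 + 0\right)^{2} = \left(-54\right)^{2} = 2916$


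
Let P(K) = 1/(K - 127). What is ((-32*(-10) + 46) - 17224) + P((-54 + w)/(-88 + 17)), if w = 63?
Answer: -152160379/9026 ≈ -16858.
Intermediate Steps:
P(K) = 1/(-127 + K)
((-32*(-10) + 46) - 17224) + P((-54 + w)/(-88 + 17)) = ((-32*(-10) + 46) - 17224) + 1/(-127 + (-54 + 63)/(-88 + 17)) = ((320 + 46) - 17224) + 1/(-127 + 9/(-71)) = (366 - 17224) + 1/(-127 + 9*(-1/71)) = -16858 + 1/(-127 - 9/71) = -16858 + 1/(-9026/71) = -16858 - 71/9026 = -152160379/9026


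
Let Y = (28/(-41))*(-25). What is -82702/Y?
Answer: -1695391/350 ≈ -4844.0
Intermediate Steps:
Y = 700/41 (Y = (28*(-1/41))*(-25) = -28/41*(-25) = 700/41 ≈ 17.073)
-82702/Y = -82702/700/41 = -82702*41/700 = -1695391/350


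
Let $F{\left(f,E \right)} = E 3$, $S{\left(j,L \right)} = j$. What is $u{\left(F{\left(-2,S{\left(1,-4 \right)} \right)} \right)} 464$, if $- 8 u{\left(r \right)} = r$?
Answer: $-174$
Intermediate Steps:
$F{\left(f,E \right)} = 3 E$
$u{\left(r \right)} = - \frac{r}{8}$
$u{\left(F{\left(-2,S{\left(1,-4 \right)} \right)} \right)} 464 = - \frac{3 \cdot 1}{8} \cdot 464 = \left(- \frac{1}{8}\right) 3 \cdot 464 = \left(- \frac{3}{8}\right) 464 = -174$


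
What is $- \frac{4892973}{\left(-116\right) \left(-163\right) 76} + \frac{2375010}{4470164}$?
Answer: $- \frac{4614870846873}{1605915357328} \approx -2.8737$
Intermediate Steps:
$- \frac{4892973}{\left(-116\right) \left(-163\right) 76} + \frac{2375010}{4470164} = - \frac{4892973}{18908 \cdot 76} + 2375010 \cdot \frac{1}{4470164} = - \frac{4892973}{1437008} + \frac{1187505}{2235082} = - \frac{4614870846873}{1605915357328}$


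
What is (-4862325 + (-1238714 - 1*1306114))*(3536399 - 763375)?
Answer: -20540213040672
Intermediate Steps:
(-4862325 + (-1238714 - 1*1306114))*(3536399 - 763375) = (-4862325 + (-1238714 - 1306114))*2773024 = (-4862325 - 2544828)*2773024 = -7407153*2773024 = -20540213040672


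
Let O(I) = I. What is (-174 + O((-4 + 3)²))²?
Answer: 29929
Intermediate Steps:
(-174 + O((-4 + 3)²))² = (-174 + (-4 + 3)²)² = (-174 + (-1)²)² = (-174 + 1)² = (-173)² = 29929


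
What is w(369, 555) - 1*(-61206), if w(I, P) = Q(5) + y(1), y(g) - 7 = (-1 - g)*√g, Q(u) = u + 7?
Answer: 61223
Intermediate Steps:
Q(u) = 7 + u
y(g) = 7 + √g*(-1 - g) (y(g) = 7 + (-1 - g)*√g = 7 + √g*(-1 - g))
w(I, P) = 17 (w(I, P) = (7 + 5) + (7 - √1 - 1^(3/2)) = 12 + (7 - 1*1 - 1*1) = 12 + (7 - 1 - 1) = 12 + 5 = 17)
w(369, 555) - 1*(-61206) = 17 - 1*(-61206) = 17 + 61206 = 61223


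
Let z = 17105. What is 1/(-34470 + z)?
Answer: -1/17365 ≈ -5.7587e-5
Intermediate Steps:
1/(-34470 + z) = 1/(-34470 + 17105) = 1/(-17365) = -1/17365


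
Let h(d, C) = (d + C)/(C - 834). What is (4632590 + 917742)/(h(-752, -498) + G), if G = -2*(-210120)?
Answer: 3696521112/279880465 ≈ 13.208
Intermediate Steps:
G = 420240
h(d, C) = (C + d)/(-834 + C)
(4632590 + 917742)/(h(-752, -498) + G) = (4632590 + 917742)/((-498 - 752)/(-834 - 498) + 420240) = 5550332/(-1250/(-1332) + 420240) = 5550332/(-1/1332*(-1250) + 420240) = 5550332/(625/666 + 420240) = 5550332/(279880465/666) = 5550332*(666/279880465) = 3696521112/279880465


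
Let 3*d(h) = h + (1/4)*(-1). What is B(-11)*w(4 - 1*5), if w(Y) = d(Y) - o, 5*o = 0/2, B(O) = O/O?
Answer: -5/12 ≈ -0.41667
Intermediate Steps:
d(h) = -1/12 + h/3 (d(h) = (h + (1/4)*(-1))/3 = (h - 1/4)/3 = (-1/4 + h)/3 = -1/12 + h/3)
B(O) = 1
o = 0 (o = (0/2)/5 = (0*(1/2))/5 = (1/5)*0 = 0)
w(Y) = -1/12 + Y/3 (w(Y) = (-1/12 + Y/3) - 1*0 = (-1/12 + Y/3) + 0 = -1/12 + Y/3)
B(-11)*w(4 - 1*5) = 1*(-1/12 + (4 - 1*5)/3) = 1*(-1/12 + (4 - 5)/3) = 1*(-1/12 + (1/3)*(-1)) = 1*(-1/12 - 1/3) = 1*(-5/12) = -5/12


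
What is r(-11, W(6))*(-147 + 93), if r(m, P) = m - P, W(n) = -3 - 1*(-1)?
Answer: 486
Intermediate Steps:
W(n) = -2 (W(n) = -3 + 1 = -2)
r(-11, W(6))*(-147 + 93) = (-11 - 1*(-2))*(-147 + 93) = (-11 + 2)*(-54) = -9*(-54) = 486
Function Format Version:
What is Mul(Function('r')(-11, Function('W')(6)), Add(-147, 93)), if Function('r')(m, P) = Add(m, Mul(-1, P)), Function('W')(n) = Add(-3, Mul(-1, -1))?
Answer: 486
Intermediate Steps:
Function('W')(n) = -2 (Function('W')(n) = Add(-3, 1) = -2)
Mul(Function('r')(-11, Function('W')(6)), Add(-147, 93)) = Mul(Add(-11, Mul(-1, -2)), Add(-147, 93)) = Mul(Add(-11, 2), -54) = Mul(-9, -54) = 486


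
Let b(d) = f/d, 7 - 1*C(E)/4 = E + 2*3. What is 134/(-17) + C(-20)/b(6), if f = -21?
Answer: -542/17 ≈ -31.882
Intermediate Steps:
C(E) = 4 - 4*E (C(E) = 28 - 4*(E + 2*3) = 28 - 4*(E + 6) = 28 - 4*(6 + E) = 28 + (-24 - 4*E) = 4 - 4*E)
b(d) = -21/d
134/(-17) + C(-20)/b(6) = 134/(-17) + (4 - 4*(-20))/((-21/6)) = 134*(-1/17) + (4 + 80)/((-21*1/6)) = -134/17 + 84/(-7/2) = -134/17 + 84*(-2/7) = -134/17 - 24 = -542/17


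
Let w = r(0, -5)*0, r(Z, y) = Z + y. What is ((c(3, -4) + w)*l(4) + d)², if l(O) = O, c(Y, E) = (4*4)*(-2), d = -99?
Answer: 51529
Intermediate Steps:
c(Y, E) = -32 (c(Y, E) = 16*(-2) = -32)
w = 0 (w = (0 - 5)*0 = -5*0 = 0)
((c(3, -4) + w)*l(4) + d)² = ((-32 + 0)*4 - 99)² = (-32*4 - 99)² = (-128 - 99)² = (-227)² = 51529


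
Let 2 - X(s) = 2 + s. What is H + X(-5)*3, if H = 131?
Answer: 146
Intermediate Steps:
X(s) = -s (X(s) = 2 - (2 + s) = 2 + (-2 - s) = -s)
H + X(-5)*3 = 131 - 1*(-5)*3 = 131 + 5*3 = 131 + 15 = 146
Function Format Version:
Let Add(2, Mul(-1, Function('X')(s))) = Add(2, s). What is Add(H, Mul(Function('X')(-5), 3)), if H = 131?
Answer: 146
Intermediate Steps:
Function('X')(s) = Mul(-1, s) (Function('X')(s) = Add(2, Mul(-1, Add(2, s))) = Add(2, Add(-2, Mul(-1, s))) = Mul(-1, s))
Add(H, Mul(Function('X')(-5), 3)) = Add(131, Mul(Mul(-1, -5), 3)) = Add(131, Mul(5, 3)) = Add(131, 15) = 146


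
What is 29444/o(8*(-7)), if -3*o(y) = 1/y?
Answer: 4946592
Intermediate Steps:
o(y) = -1/(3*y)
29444/o(8*(-7)) = 29444/((-1/(3*(8*(-7))))) = 29444/((-⅓/(-56))) = 29444/((-⅓*(-1/56))) = 29444/(1/168) = 29444*168 = 4946592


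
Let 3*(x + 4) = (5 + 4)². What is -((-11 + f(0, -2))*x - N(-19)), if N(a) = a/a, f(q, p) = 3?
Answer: 185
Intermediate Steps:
x = 23 (x = -4 + (5 + 4)²/3 = -4 + (⅓)*9² = -4 + (⅓)*81 = -4 + 27 = 23)
N(a) = 1
-((-11 + f(0, -2))*x - N(-19)) = -((-11 + 3)*23 - 1*1) = -(-8*23 - 1) = -(-184 - 1) = -1*(-185) = 185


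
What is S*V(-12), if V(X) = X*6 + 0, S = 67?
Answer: -4824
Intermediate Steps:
V(X) = 6*X (V(X) = 6*X + 0 = 6*X)
S*V(-12) = 67*(6*(-12)) = 67*(-72) = -4824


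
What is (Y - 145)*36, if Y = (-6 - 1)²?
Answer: -3456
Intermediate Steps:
Y = 49 (Y = (-7)² = 49)
(Y - 145)*36 = (49 - 145)*36 = -96*36 = -3456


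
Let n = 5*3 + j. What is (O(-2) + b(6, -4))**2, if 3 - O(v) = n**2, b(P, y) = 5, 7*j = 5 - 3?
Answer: 122257249/2401 ≈ 50919.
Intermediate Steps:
j = 2/7 (j = (5 - 3)/7 = (1/7)*2 = 2/7 ≈ 0.28571)
n = 107/7 (n = 5*3 + 2/7 = 15 + 2/7 = 107/7 ≈ 15.286)
O(v) = -11302/49 (O(v) = 3 - (107/7)**2 = 3 - 1*11449/49 = 3 - 11449/49 = -11302/49)
(O(-2) + b(6, -4))**2 = (-11302/49 + 5)**2 = (-11057/49)**2 = 122257249/2401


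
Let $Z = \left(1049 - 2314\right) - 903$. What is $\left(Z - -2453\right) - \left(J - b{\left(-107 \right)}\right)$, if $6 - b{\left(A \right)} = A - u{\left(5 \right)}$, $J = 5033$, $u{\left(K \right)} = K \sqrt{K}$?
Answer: $-4635 + 5 \sqrt{5} \approx -4623.8$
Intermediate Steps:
$u{\left(K \right)} = K^{\frac{3}{2}}$
$b{\left(A \right)} = 6 - A + 5 \sqrt{5}$ ($b{\left(A \right)} = 6 - \left(A - 5^{\frac{3}{2}}\right) = 6 - \left(A - 5 \sqrt{5}\right) = 6 - A + 5 \sqrt{5}$)
$Z = -2168$ ($Z = -1265 - 903 = -2168$)
$\left(Z - -2453\right) - \left(J - b{\left(-107 \right)}\right) = \left(-2168 - -2453\right) + \left(\left(6 - -107 + 5 \sqrt{5}\right) - 5033\right) = \left(-2168 + 2453\right) - \left(4920 - 5 \sqrt{5}\right) = 285 - \left(4920 - 5 \sqrt{5}\right) = -4635 + 5 \sqrt{5}$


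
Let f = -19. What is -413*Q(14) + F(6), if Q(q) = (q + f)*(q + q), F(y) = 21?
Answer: 57841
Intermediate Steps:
Q(q) = 2*q*(-19 + q) (Q(q) = (q - 19)*(q + q) = (-19 + q)*(2*q) = 2*q*(-19 + q))
-413*Q(14) + F(6) = -826*14*(-19 + 14) + 21 = -826*14*(-5) + 21 = -413*(-140) + 21 = 57820 + 21 = 57841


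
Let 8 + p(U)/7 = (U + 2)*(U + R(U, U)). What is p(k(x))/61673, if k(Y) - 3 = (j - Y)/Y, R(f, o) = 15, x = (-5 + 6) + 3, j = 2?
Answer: 1981/246692 ≈ 0.0080303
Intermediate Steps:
x = 4 (x = 1 + 3 = 4)
k(Y) = 3 + (2 - Y)/Y
p(U) = -56 + 7*(2 + U)*(15 + U) (p(U) = -56 + 7*((U + 2)*(U + 15)) = -56 + 7*((2 + U)*(15 + U)) = -56 + 7*(2 + U)*(15 + U))
p(k(x))/61673 = (154 + 7*(2 + 2/4)**2 + 119*(2 + 2/4))/61673 = (154 + 7*(2 + 2*(1/4))**2 + 119*(2 + 2*(1/4)))*(1/61673) = (154 + 7*(2 + 1/2)**2 + 119*(2 + 1/2))*(1/61673) = (154 + 7*(5/2)**2 + 119*(5/2))*(1/61673) = (154 + 7*(25/4) + 595/2)*(1/61673) = (154 + 175/4 + 595/2)*(1/61673) = (1981/4)*(1/61673) = 1981/246692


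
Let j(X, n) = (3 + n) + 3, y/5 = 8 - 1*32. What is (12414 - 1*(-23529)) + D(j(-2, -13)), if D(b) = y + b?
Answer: 35816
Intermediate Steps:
y = -120 (y = 5*(8 - 1*32) = 5*(8 - 32) = 5*(-24) = -120)
j(X, n) = 6 + n
D(b) = -120 + b
(12414 - 1*(-23529)) + D(j(-2, -13)) = (12414 - 1*(-23529)) + (-120 + (6 - 13)) = (12414 + 23529) + (-120 - 7) = 35943 - 127 = 35816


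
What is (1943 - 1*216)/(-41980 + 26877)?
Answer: -157/1373 ≈ -0.11435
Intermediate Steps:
(1943 - 1*216)/(-41980 + 26877) = (1943 - 216)/(-15103) = 1727*(-1/15103) = -157/1373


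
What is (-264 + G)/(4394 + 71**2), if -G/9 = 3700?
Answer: -11188/3145 ≈ -3.5574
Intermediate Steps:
G = -33300 (G = -9*3700 = -33300)
(-264 + G)/(4394 + 71**2) = (-264 - 33300)/(4394 + 71**2) = -33564/(4394 + 5041) = -33564/9435 = -33564*1/9435 = -11188/3145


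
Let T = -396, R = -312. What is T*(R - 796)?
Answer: 438768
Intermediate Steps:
T*(R - 796) = -396*(-312 - 796) = -396*(-1108) = 438768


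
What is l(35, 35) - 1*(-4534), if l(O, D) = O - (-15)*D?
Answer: 5094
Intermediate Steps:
l(O, D) = O + 15*D
l(35, 35) - 1*(-4534) = (35 + 15*35) - 1*(-4534) = (35 + 525) + 4534 = 560 + 4534 = 5094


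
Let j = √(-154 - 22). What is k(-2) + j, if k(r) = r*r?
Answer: 4 + 4*I*√11 ≈ 4.0 + 13.266*I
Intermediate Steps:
k(r) = r²
j = 4*I*√11 (j = √(-176) = 4*I*√11 ≈ 13.266*I)
k(-2) + j = (-2)² + 4*I*√11 = 4 + 4*I*√11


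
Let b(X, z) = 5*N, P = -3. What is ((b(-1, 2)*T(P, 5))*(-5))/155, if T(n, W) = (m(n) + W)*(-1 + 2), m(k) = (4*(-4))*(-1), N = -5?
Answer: 525/31 ≈ 16.935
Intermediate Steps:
m(k) = 16 (m(k) = -16*(-1) = 16)
b(X, z) = -25 (b(X, z) = 5*(-5) = -25)
T(n, W) = 16 + W (T(n, W) = (16 + W)*(-1 + 2) = (16 + W)*1 = 16 + W)
((b(-1, 2)*T(P, 5))*(-5))/155 = (-25*(16 + 5)*(-5))/155 = (-25*21*(-5))*(1/155) = -525*(-5)*(1/155) = 2625*(1/155) = 525/31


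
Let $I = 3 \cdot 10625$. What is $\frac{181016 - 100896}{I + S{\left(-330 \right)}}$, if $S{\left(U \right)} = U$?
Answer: $\frac{16024}{6309} \approx 2.5399$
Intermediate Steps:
$I = 31875$
$\frac{181016 - 100896}{I + S{\left(-330 \right)}} = \frac{181016 - 100896}{31875 - 330} = \frac{80120}{31545} = 80120 \cdot \frac{1}{31545} = \frac{16024}{6309}$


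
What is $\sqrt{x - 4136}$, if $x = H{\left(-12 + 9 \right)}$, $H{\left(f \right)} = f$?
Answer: $i \sqrt{4139} \approx 64.335 i$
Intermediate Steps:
$x = -3$ ($x = -12 + 9 = -3$)
$\sqrt{x - 4136} = \sqrt{-3 - 4136} = \sqrt{-4139} = i \sqrt{4139}$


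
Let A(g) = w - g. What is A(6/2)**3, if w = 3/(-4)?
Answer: -3375/64 ≈ -52.734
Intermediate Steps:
w = -3/4 (w = 3*(-1/4) = -3/4 ≈ -0.75000)
A(g) = -3/4 - g
A(6/2)**3 = (-3/4 - 6/2)**3 = (-3/4 - 1*3)**3 = (-3/4 - 3)**3 = (-15/4)**3 = -3375/64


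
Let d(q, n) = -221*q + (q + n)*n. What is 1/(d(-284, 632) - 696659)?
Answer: -1/413959 ≈ -2.4157e-6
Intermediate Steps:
d(q, n) = -221*q + n*(n + q) (d(q, n) = -221*q + (n + q)*n = -221*q + n*(n + q))
1/(d(-284, 632) - 696659) = 1/((632² - 221*(-284) + 632*(-284)) - 696659) = 1/((399424 + 62764 - 179488) - 696659) = 1/(282700 - 696659) = 1/(-413959) = -1/413959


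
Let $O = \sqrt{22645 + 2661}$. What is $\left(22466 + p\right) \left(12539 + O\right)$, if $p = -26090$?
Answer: $-45441336 - 3624 \sqrt{25306} \approx -4.6018 \cdot 10^{7}$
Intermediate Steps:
$O = \sqrt{25306} \approx 159.08$
$\left(22466 + p\right) \left(12539 + O\right) = \left(22466 - 26090\right) \left(12539 + \sqrt{25306}\right) = - 3624 \left(12539 + \sqrt{25306}\right) = -45441336 - 3624 \sqrt{25306}$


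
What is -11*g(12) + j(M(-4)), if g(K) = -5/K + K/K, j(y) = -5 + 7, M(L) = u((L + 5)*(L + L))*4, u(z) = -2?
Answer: -53/12 ≈ -4.4167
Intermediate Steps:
M(L) = -8 (M(L) = -2*4 = -8)
j(y) = 2
g(K) = 1 - 5/K (g(K) = -5/K + 1 = 1 - 5/K)
-11*g(12) + j(M(-4)) = -11*(-5 + 12)/12 + 2 = -11*7/12 + 2 = -77/12 + 2 = -53/12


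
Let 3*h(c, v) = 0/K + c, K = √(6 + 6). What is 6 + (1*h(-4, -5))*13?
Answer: -34/3 ≈ -11.333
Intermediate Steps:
K = 2*√3 (K = √12 = 2*√3 ≈ 3.4641)
h(c, v) = c/3 (h(c, v) = (0/((2*√3)) + c)/3 = (0*(√3/6) + c)/3 = (0 + c)/3 = c/3)
6 + (1*h(-4, -5))*13 = 6 + (1*((⅓)*(-4)))*13 = 6 + (1*(-4/3))*13 = 6 - 4/3*13 = 6 - 52/3 = -34/3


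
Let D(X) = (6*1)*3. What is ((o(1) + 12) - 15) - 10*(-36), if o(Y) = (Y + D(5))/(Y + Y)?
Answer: 733/2 ≈ 366.50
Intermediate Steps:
D(X) = 18 (D(X) = 6*3 = 18)
o(Y) = (18 + Y)/(2*Y) (o(Y) = (Y + 18)/(Y + Y) = (18 + Y)/((2*Y)) = (18 + Y)*(1/(2*Y)) = (18 + Y)/(2*Y))
((o(1) + 12) - 15) - 10*(-36) = (((½)*(18 + 1)/1 + 12) - 15) - 10*(-36) = (((½)*1*19 + 12) - 15) + 360 = ((19/2 + 12) - 15) + 360 = (43/2 - 15) + 360 = 13/2 + 360 = 733/2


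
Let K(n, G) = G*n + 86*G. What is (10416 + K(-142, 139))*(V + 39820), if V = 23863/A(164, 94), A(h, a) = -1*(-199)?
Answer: 20919249176/199 ≈ 1.0512e+8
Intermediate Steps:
A(h, a) = 199
V = 23863/199 ≈ 119.91
K(n, G) = 86*G + G*n
(10416 + K(-142, 139))*(V + 39820) = (10416 + 139*(86 - 142))*(23863/199 + 39820) = (10416 + 139*(-56))*(7948043/199) = (10416 - 7784)*(7948043/199) = 2632*(7948043/199) = 20919249176/199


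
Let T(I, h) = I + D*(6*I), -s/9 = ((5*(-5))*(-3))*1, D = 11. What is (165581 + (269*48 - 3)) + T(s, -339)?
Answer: 133265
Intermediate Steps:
s = -675 (s = -9*(5*(-5))*(-3) = -9*(-25*(-3)) = -675 ≈ -675.00)
T(I, h) = 67*I (T(I, h) = I + 11*(6*I) = I + 66*I = 67*I)
(165581 + (269*48 - 3)) + T(s, -339) = (165581 + (269*48 - 3)) + 67*(-675) = (165581 + (12912 - 3)) - 45225 = (165581 + 12909) - 45225 = 178490 - 45225 = 133265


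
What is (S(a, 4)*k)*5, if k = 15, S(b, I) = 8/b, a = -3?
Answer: -200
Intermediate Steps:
(S(a, 4)*k)*5 = ((8/(-3))*15)*5 = ((8*(-⅓))*15)*5 = -8/3*15*5 = -40*5 = -200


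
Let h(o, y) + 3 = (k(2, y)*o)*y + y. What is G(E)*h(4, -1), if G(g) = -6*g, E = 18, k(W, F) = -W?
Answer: -432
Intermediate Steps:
h(o, y) = -3 + y - 2*o*y (h(o, y) = -3 + (((-1*2)*o)*y + y) = -3 + ((-2*o)*y + y) = -3 + (-2*o*y + y) = -3 + (y - 2*o*y) = -3 + y - 2*o*y)
G(E)*h(4, -1) = (-6*18)*(-3 - 1 - 2*4*(-1)) = -108*(-3 - 1 + 8) = -108*4 = -432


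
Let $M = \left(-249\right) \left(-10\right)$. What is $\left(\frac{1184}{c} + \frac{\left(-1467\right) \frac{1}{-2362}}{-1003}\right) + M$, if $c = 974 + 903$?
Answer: $\frac{11075270555045}{4446774422} \approx 2490.6$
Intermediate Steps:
$c = 1877$
$M = 2490$
$\left(\frac{1184}{c} + \frac{\left(-1467\right) \frac{1}{-2362}}{-1003}\right) + M = \left(\frac{1184}{1877} + \frac{\left(-1467\right) \frac{1}{-2362}}{-1003}\right) + 2490 = \left(1184 \cdot \frac{1}{1877} + \left(-1467\right) \left(- \frac{1}{2362}\right) \left(- \frac{1}{1003}\right)\right) + 2490 = \left(\frac{1184}{1877} + \frac{1467}{2362} \left(- \frac{1}{1003}\right)\right) + 2490 = \left(\frac{1184}{1877} - \frac{1467}{2369086}\right) + 2490 = \frac{2802244265}{4446774422} + 2490 = \frac{11075270555045}{4446774422}$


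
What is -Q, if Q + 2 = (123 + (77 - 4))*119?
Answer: -23322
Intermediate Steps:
Q = 23322 (Q = -2 + (123 + (77 - 4))*119 = -2 + (123 + 73)*119 = -2 + 196*119 = -2 + 23324 = 23322)
-Q = -1*23322 = -23322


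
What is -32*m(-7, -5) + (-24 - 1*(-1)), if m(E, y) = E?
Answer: 201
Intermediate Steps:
-32*m(-7, -5) + (-24 - 1*(-1)) = -32*(-7) + (-24 - 1*(-1)) = 224 + (-24 + 1) = 224 - 23 = 201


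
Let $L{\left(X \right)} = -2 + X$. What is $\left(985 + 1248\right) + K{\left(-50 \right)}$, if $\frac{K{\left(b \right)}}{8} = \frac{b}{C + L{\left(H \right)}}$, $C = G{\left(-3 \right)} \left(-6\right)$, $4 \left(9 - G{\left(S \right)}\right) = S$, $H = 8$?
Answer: $\frac{47053}{21} \approx 2240.6$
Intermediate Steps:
$G{\left(S \right)} = 9 - \frac{S}{4}$
$C = - \frac{117}{2}$ ($C = \left(9 - - \frac{3}{4}\right) \left(-6\right) = \left(9 + \frac{3}{4}\right) \left(-6\right) = \frac{39}{4} \left(-6\right) = - \frac{117}{2} \approx -58.5$)
$K{\left(b \right)} = - \frac{16 b}{105}$ ($K{\left(b \right)} = 8 \frac{b}{- \frac{117}{2} + \left(-2 + 8\right)} = 8 \frac{b}{- \frac{117}{2} + 6} = 8 \frac{b}{- \frac{105}{2}} = 8 \left(- \frac{2 b}{105}\right) = - \frac{16 b}{105}$)
$\left(985 + 1248\right) + K{\left(-50 \right)} = \left(985 + 1248\right) - - \frac{160}{21} = 2233 + \frac{160}{21} = \frac{47053}{21}$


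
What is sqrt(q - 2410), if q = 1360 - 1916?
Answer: I*sqrt(2966) ≈ 54.461*I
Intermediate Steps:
q = -556
sqrt(q - 2410) = sqrt(-556 - 2410) = sqrt(-2966) = I*sqrt(2966)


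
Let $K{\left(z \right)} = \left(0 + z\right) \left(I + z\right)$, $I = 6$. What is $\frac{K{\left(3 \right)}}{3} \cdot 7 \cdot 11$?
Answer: $693$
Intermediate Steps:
$K{\left(z \right)} = z \left(6 + z\right)$ ($K{\left(z \right)} = \left(0 + z\right) \left(6 + z\right) = z \left(6 + z\right)$)
$\frac{K{\left(3 \right)}}{3} \cdot 7 \cdot 11 = \frac{3 \left(6 + 3\right)}{3} \cdot 7 \cdot 11 = 3 \cdot 9 \cdot \frac{1}{3} \cdot 7 \cdot 11 = 27 \cdot \frac{1}{3} \cdot 7 \cdot 11 = 9 \cdot 7 \cdot 11 = 63 \cdot 11 = 693$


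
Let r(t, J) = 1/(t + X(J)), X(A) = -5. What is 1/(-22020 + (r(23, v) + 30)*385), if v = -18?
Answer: -18/188075 ≈ -9.5707e-5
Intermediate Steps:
r(t, J) = 1/(-5 + t) (r(t, J) = 1/(t - 5) = 1/(-5 + t))
1/(-22020 + (r(23, v) + 30)*385) = 1/(-22020 + (1/(-5 + 23) + 30)*385) = 1/(-22020 + (1/18 + 30)*385) = 1/(-22020 + (541/18)*385) = 1/(-22020 + 208285/18) = 1/(-188075/18) = -18/188075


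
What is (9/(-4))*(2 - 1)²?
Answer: -9/4 ≈ -2.2500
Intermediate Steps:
(9/(-4))*(2 - 1)² = (9*(-¼))*1² = -9/4*1 = -9/4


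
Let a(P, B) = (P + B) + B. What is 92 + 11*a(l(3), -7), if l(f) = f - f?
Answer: -62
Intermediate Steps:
l(f) = 0
a(P, B) = P + 2*B (a(P, B) = (B + P) + B = P + 2*B)
92 + 11*a(l(3), -7) = 92 + 11*(0 + 2*(-7)) = 92 + 11*(0 - 14) = 92 + 11*(-14) = 92 - 154 = -62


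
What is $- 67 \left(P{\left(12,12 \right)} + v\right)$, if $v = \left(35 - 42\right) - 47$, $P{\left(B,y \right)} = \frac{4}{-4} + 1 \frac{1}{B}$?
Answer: $\frac{44153}{12} \approx 3679.4$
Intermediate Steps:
$P{\left(B,y \right)} = -1 + \frac{1}{B}$ ($P{\left(B,y \right)} = 4 \left(- \frac{1}{4}\right) + \frac{1}{B} = -1 + \frac{1}{B}$)
$v = -54$ ($v = -7 - 47 = -54$)
$- 67 \left(P{\left(12,12 \right)} + v\right) = - 67 \left(\frac{1 - 12}{12} - 54\right) = - 67 \left(\frac{1}{12} \left(-11\right) - 54\right) = - 67 \left(- \frac{11}{12} - 54\right) = \left(-67\right) \left(- \frac{659}{12}\right) = \frac{44153}{12}$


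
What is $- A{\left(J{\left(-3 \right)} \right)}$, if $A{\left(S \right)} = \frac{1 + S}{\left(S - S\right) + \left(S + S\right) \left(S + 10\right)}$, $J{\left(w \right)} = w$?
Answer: $- \frac{1}{21} \approx -0.047619$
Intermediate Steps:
$A{\left(S \right)} = \frac{1 + S}{2 S \left(10 + S\right)}$ ($A{\left(S \right)} = \frac{1 + S}{0 + 2 S \left(10 + S\right)} = \frac{1 + S}{2 S \left(10 + S\right)}$)
$- A{\left(J{\left(-3 \right)} \right)} = - \frac{1 - 3}{2 \left(-3\right) \left(10 - 3\right)} = - \frac{\left(-1\right) \left(-2\right)}{2 \cdot 3 \cdot 7} = \left(-1\right) \frac{1}{21} = - \frac{1}{21}$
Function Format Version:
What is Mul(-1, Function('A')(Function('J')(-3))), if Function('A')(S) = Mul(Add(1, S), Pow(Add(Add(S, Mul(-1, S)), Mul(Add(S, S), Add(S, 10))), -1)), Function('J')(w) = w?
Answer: Rational(-1, 21) ≈ -0.047619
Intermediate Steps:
Function('A')(S) = Mul(Rational(1, 2), Pow(S, -1), Pow(Add(10, S), -1), Add(1, S)) (Function('A')(S) = Mul(Add(1, S), Pow(Add(0, Mul(Mul(2, S), Add(10, S))), -1)) = Mul(Add(1, S), Pow(Add(0, Mul(2, S, Add(10, S))), -1)) = Mul(Add(1, S), Pow(Mul(2, S, Add(10, S)), -1)) = Mul(Add(1, S), Mul(Rational(1, 2), Pow(S, -1), Pow(Add(10, S), -1))) = Mul(Rational(1, 2), Pow(S, -1), Pow(Add(10, S), -1), Add(1, S)))
Mul(-1, Function('A')(Function('J')(-3))) = Mul(-1, Mul(Rational(1, 2), Pow(-3, -1), Pow(Add(10, -3), -1), Add(1, -3))) = Mul(-1, Mul(Rational(1, 2), Rational(-1, 3), Pow(7, -1), -2)) = Mul(-1, Mul(Rational(1, 2), Rational(-1, 3), Rational(1, 7), -2)) = Mul(-1, Rational(1, 21)) = Rational(-1, 21)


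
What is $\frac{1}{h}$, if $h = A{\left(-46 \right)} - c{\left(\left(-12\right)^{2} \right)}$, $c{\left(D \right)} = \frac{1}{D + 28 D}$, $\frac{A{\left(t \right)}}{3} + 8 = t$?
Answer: $- \frac{4176}{676513} \approx -0.0061728$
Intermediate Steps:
$A{\left(t \right)} = -24 + 3 t$
$c{\left(D \right)} = \frac{1}{29 D}$
$h = - \frac{676513}{4176}$ ($h = \left(-24 + 3 \left(-46\right)\right) - \frac{1}{29 \left(-12\right)^{2}} = \left(-24 - 138\right) - \frac{1}{29 \cdot 144} = -162 - \frac{1}{29} \cdot \frac{1}{144} = -162 - \frac{1}{4176} = - \frac{676513}{4176} \approx -162.0$)
$\frac{1}{h} = \frac{1}{- \frac{676513}{4176}} = - \frac{4176}{676513}$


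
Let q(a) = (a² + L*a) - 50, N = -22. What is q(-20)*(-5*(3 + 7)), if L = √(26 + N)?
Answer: -15500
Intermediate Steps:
L = 2 (L = √(26 - 22) = √4 = 2)
q(a) = -50 + a² + 2*a (q(a) = (a² + 2*a) - 50 = -50 + a² + 2*a)
q(-20)*(-5*(3 + 7)) = (-50 + (-20)² + 2*(-20))*(-5*(3 + 7)) = (-50 + 400 - 40)*(-5*10) = 310*(-50) = -15500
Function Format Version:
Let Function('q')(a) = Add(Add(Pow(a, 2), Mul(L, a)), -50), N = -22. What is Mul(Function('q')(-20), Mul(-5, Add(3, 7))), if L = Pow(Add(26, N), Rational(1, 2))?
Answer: -15500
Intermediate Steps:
L = 2 (L = Pow(Add(26, -22), Rational(1, 2)) = Pow(4, Rational(1, 2)) = 2)
Function('q')(a) = Add(-50, Pow(a, 2), Mul(2, a)) (Function('q')(a) = Add(Add(Pow(a, 2), Mul(2, a)), -50) = Add(-50, Pow(a, 2), Mul(2, a)))
Mul(Function('q')(-20), Mul(-5, Add(3, 7))) = Mul(Add(-50, Pow(-20, 2), Mul(2, -20)), Mul(-5, Add(3, 7))) = Mul(Add(-50, 400, -40), Mul(-5, 10)) = Mul(310, -50) = -15500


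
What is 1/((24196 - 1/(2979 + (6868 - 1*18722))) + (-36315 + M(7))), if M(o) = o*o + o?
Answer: -8875/107059124 ≈ -8.2898e-5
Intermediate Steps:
M(o) = o + o² (M(o) = o² + o = o + o²)
1/((24196 - 1/(2979 + (6868 - 1*18722))) + (-36315 + M(7))) = 1/((24196 - 1/(2979 + (6868 - 1*18722))) + (-36315 + 7*(1 + 7))) = 1/((24196 - 1/(2979 + (6868 - 18722))) + (-36315 + 7*8)) = 1/((24196 - 1/(2979 - 11854)) + (-36315 + 56)) = 1/((24196 - 1/(-8875)) - 36259) = 1/((24196 - 1*(-1/8875)) - 36259) = 1/((24196 + 1/8875) - 36259) = 1/(214739501/8875 - 36259) = 1/(-107059124/8875) = -8875/107059124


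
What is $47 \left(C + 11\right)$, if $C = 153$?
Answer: $7708$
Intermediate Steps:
$47 \left(C + 11\right) = 47 \left(153 + 11\right) = 47 \cdot 164 = 7708$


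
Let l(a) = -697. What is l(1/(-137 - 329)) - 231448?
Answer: -232145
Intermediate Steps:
l(1/(-137 - 329)) - 231448 = -697 - 231448 = -232145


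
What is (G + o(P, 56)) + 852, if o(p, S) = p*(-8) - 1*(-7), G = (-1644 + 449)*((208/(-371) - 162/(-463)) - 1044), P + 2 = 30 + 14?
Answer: 214433658009/171773 ≈ 1.2484e+6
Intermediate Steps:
P = 42 (P = -2 + (30 + 14) = -2 + 44 = 42)
G = 214343820730/171773 (G = -1195*((208*(-1/371) - 162*(-1/463)) - 1044) = -1195*((-208/371 + 162/463) - 1044) = -1195*(-36202/171773 - 1044) = -1195*(-179367214/171773) = 214343820730/171773 ≈ 1.2478e+6)
o(p, S) = 7 - 8*p (o(p, S) = -8*p + 7 = 7 - 8*p)
(G + o(P, 56)) + 852 = (214343820730/171773 + (7 - 8*42)) + 852 = (214343820730/171773 + (7 - 336)) + 852 = (214343820730/171773 - 329) + 852 = 214287307413/171773 + 852 = 214433658009/171773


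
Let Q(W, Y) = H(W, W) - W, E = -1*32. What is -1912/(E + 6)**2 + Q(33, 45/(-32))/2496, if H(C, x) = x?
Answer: -478/169 ≈ -2.8284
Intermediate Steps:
E = -32
Q(W, Y) = 0 (Q(W, Y) = W - W = 0)
-1912/(E + 6)**2 + Q(33, 45/(-32))/2496 = -1912/(-32 + 6)**2 + 0/2496 = -1912/((-26)**2) + 0*(1/2496) = -1912/676 + 0 = -1912*1/676 + 0 = -478/169 + 0 = -478/169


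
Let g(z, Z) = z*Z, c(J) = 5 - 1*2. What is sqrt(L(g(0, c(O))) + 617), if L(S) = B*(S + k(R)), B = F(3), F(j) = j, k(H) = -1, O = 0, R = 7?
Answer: sqrt(614) ≈ 24.779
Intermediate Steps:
B = 3
c(J) = 3 (c(J) = 5 - 2 = 3)
g(z, Z) = Z*z
L(S) = -3 + 3*S (L(S) = 3*(S - 1) = 3*(-1 + S) = -3 + 3*S)
sqrt(L(g(0, c(O))) + 617) = sqrt((-3 + 3*(3*0)) + 617) = sqrt((-3 + 3*0) + 617) = sqrt((-3 + 0) + 617) = sqrt(-3 + 617) = sqrt(614)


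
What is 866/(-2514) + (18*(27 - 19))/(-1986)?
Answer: -173491/416067 ≈ -0.41698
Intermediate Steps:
866/(-2514) + (18*(27 - 19))/(-1986) = 866*(-1/2514) + (18*8)*(-1/1986) = -433/1257 + 144*(-1/1986) = -433/1257 - 24/331 = -173491/416067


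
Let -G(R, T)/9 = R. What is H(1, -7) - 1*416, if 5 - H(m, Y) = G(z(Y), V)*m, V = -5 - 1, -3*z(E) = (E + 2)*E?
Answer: -516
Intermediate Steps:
z(E) = -E*(2 + E)/3 (z(E) = -(E + 2)*E/3 = -(2 + E)*E/3 = -E*(2 + E)/3)
V = -6
G(R, T) = -9*R
H(m, Y) = 5 - 3*Y*m*(2 + Y) (H(m, Y) = 5 - (-(-3)*Y*(2 + Y))*m = 5 - 3*Y*(2 + Y)*m = 5 - 3*Y*m*(2 + Y))
H(1, -7) - 1*416 = (5 - 3*(-7)*1*(2 - 7)) - 1*416 = (5 - 3*(-7)*1*(-5)) - 416 = (5 - 105) - 416 = -100 - 416 = -516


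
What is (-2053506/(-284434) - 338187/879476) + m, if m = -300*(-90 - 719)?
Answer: 30356906482149249/125076438292 ≈ 2.4271e+5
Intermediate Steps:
m = 242700 (m = -300*(-809) = 242700)
(-2053506/(-284434) - 338187/879476) + m = (-2053506/(-284434) - 338187/879476) + 242700 = (-2053506*(-1/284434) - 338187*1/879476) + 242700 = (1026753/142217 - 338187/879476) + 242700 = 854908680849/125076438292 + 242700 = 30356906482149249/125076438292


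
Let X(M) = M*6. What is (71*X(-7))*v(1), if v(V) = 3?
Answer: -8946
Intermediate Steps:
X(M) = 6*M
(71*X(-7))*v(1) = (71*(6*(-7)))*3 = (71*(-42))*3 = -2982*3 = -8946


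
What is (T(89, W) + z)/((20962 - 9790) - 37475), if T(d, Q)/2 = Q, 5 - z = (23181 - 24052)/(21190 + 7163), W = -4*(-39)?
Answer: -691444/57366843 ≈ -0.012053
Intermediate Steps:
W = 156
z = 10972/2181 (z = 5 - (23181 - 24052)/(21190 + 7163) = 5 - (-871)/28353 = 5 - 1*(-67/2181) = 5 + 67/2181 = 10972/2181 ≈ 5.0307)
T(d, Q) = 2*Q
(T(89, W) + z)/((20962 - 9790) - 37475) = (2*156 + 10972/2181)/((20962 - 9790) - 37475) = (312 + 10972/2181)/(11172 - 37475) = (691444/2181)/(-26303) = (691444/2181)*(-1/26303) = -691444/57366843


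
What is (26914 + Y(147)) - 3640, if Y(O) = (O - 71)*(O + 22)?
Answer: 36118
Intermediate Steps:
Y(O) = (-71 + O)*(22 + O)
(26914 + Y(147)) - 3640 = (26914 + (-1562 + 147² - 49*147)) - 3640 = (26914 + (-1562 + 21609 - 7203)) - 3640 = (26914 + 12844) - 3640 = 39758 - 3640 = 36118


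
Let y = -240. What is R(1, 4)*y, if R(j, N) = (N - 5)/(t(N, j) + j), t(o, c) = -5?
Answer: -60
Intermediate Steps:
R(j, N) = (-5 + N)/(-5 + j) (R(j, N) = (N - 5)/(-5 + j) = (-5 + N)/(-5 + j))
R(1, 4)*y = ((-5 + 4)/(-5 + 1))*(-240) = (-1/(-4))*(-240) = -¼*(-1)*(-240) = (¼)*(-240) = -60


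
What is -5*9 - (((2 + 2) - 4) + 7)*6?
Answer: -87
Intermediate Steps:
-5*9 - (((2 + 2) - 4) + 7)*6 = -45 - ((4 - 4) + 7)*6 = -45 - (0 + 7)*6 = -45 - 7*6 = -45 - 1*42 = -45 - 42 = -87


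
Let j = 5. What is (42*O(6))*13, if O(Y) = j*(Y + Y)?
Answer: 32760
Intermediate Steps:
O(Y) = 10*Y (O(Y) = 5*(Y + Y) = 5*(2*Y) = 10*Y)
(42*O(6))*13 = (42*(10*6))*13 = (42*60)*13 = 2520*13 = 32760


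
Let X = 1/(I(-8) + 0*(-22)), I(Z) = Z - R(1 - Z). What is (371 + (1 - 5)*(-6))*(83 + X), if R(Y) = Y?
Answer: 556950/17 ≈ 32762.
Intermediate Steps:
I(Z) = -1 + 2*Z (I(Z) = Z - (1 - Z) = Z + (-1 + Z) = -1 + 2*Z)
X = -1/17 (X = 1/((-1 + 2*(-8)) + 0*(-22)) = 1/((-1 - 16) + 0) = 1/(-17 + 0) = 1/(-17) = -1/17 ≈ -0.058824)
(371 + (1 - 5)*(-6))*(83 + X) = (371 + (1 - 5)*(-6))*(83 - 1/17) = (371 - 4*(-6))*(1410/17) = (371 + 24)*(1410/17) = 395*(1410/17) = 556950/17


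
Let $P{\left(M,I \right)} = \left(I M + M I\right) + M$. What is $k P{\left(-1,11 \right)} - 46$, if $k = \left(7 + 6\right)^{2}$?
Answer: $-3933$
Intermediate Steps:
$P{\left(M,I \right)} = M + 2 I M$ ($P{\left(M,I \right)} = \left(I M + I M\right) + M = 2 I M + M = M + 2 I M$)
$k = 169$ ($k = 13^{2} = 169$)
$k P{\left(-1,11 \right)} - 46 = 169 \left(- (1 + 2 \cdot 11)\right) - 46 = 169 \left(- (1 + 22)\right) - 46 = 169 \left(\left(-1\right) 23\right) - 46 = 169 \left(-23\right) - 46 = -3887 - 46 = -3933$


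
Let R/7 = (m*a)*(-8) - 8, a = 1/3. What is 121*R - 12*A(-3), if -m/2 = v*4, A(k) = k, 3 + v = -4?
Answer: -399676/3 ≈ -1.3323e+5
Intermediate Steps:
v = -7 (v = -3 - 4 = -7)
a = ⅓ ≈ 0.33333
m = 56 (m = -(-14)*4 = -2*(-28) = 56)
R = -3304/3 (R = 7*((56*(⅓))*(-8) - 8) = 7*((56/3)*(-8) - 8) = 7*(-448/3 - 8) = 7*(-472/3) = -3304/3 ≈ -1101.3)
121*R - 12*A(-3) = 121*(-3304/3) - 12*(-3) = -399784/3 + 36 = -399676/3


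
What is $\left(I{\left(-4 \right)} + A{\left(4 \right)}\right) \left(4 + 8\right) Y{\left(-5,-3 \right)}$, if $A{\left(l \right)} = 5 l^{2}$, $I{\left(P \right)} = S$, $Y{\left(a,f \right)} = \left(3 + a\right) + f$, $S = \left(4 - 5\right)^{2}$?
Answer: $-4860$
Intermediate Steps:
$S = 1$ ($S = \left(-1\right)^{2} = 1$)
$Y{\left(a,f \right)} = 3 + a + f$
$I{\left(P \right)} = 1$
$\left(I{\left(-4 \right)} + A{\left(4 \right)}\right) \left(4 + 8\right) Y{\left(-5,-3 \right)} = \left(1 + 5 \cdot 4^{2}\right) \left(4 + 8\right) \left(3 - 5 - 3\right) = \left(1 + 5 \cdot 16\right) 12 \left(-5\right) = \left(1 + 80\right) 12 \left(-5\right) = 81 \cdot 12 \left(-5\right) = 972 \left(-5\right) = -4860$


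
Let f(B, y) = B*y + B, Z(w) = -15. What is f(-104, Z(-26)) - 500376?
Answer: -498920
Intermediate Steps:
f(B, y) = B + B*y
f(-104, Z(-26)) - 500376 = -104*(1 - 15) - 500376 = -104*(-14) - 500376 = 1456 - 500376 = -498920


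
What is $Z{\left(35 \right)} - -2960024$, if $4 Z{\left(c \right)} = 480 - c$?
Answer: $\frac{11840541}{4} \approx 2.9601 \cdot 10^{6}$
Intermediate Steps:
$Z{\left(c \right)} = 120 - \frac{c}{4}$ ($Z{\left(c \right)} = \frac{480 - c}{4} = 120 - \frac{c}{4}$)
$Z{\left(35 \right)} - -2960024 = \left(120 - \frac{35}{4}\right) - -2960024 = \left(120 - \frac{35}{4}\right) + 2960024 = \frac{445}{4} + 2960024 = \frac{11840541}{4}$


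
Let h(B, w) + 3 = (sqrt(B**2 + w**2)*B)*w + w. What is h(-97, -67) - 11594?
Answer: -11664 + 6499*sqrt(13898) ≈ 7.5450e+5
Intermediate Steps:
h(B, w) = -3 + w + B*w*sqrt(B**2 + w**2) (h(B, w) = -3 + ((sqrt(B**2 + w**2)*B)*w + w) = -3 + ((B*sqrt(B**2 + w**2))*w + w) = -3 + (B*w*sqrt(B**2 + w**2) + w) = -3 + (w + B*w*sqrt(B**2 + w**2)) = -3 + w + B*w*sqrt(B**2 + w**2))
h(-97, -67) - 11594 = (-3 - 67 - 97*(-67)*sqrt((-97)**2 + (-67)**2)) - 11594 = (-3 - 67 - 97*(-67)*sqrt(9409 + 4489)) - 11594 = (-3 - 67 - 97*(-67)*sqrt(13898)) - 11594 = (-3 - 67 + 6499*sqrt(13898)) - 11594 = (-70 + 6499*sqrt(13898)) - 11594 = -11664 + 6499*sqrt(13898)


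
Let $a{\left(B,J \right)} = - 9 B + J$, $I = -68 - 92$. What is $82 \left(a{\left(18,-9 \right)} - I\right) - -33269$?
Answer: $32367$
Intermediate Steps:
$I = -160$ ($I = -68 - 92 = -160$)
$a{\left(B,J \right)} = J - 9 B$
$82 \left(a{\left(18,-9 \right)} - I\right) - -33269 = 82 \left(\left(-9 - 162\right) - -160\right) - -33269 = 82 \left(\left(-9 - 162\right) + 160\right) + 33269 = 82 \left(-171 + 160\right) + 33269 = 82 \left(-11\right) + 33269 = -902 + 33269 = 32367$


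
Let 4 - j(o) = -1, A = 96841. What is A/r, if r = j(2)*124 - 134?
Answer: 96841/486 ≈ 199.26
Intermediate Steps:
j(o) = 5 (j(o) = 4 - 1*(-1) = 4 + 1 = 5)
r = 486 (r = 5*124 - 134 = 620 - 134 = 486)
A/r = 96841/486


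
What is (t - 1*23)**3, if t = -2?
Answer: -15625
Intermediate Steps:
(t - 1*23)**3 = (-2 - 1*23)**3 = (-2 - 23)**3 = (-25)**3 = -15625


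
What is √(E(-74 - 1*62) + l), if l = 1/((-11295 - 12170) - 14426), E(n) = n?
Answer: I*√195259029707/37891 ≈ 11.662*I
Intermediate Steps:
l = -1/37891 (l = 1/(-23465 - 14426) = 1/(-37891) = -1/37891 ≈ -2.6391e-5)
√(E(-74 - 1*62) + l) = √((-74 - 1*62) - 1/37891) = √((-74 - 62) - 1/37891) = √(-136 - 1/37891) = √(-5153177/37891) = I*√195259029707/37891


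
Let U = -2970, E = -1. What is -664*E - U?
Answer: 3634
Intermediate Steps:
-664*E - U = -664*(-1) - 1*(-2970) = 664 + 2970 = 3634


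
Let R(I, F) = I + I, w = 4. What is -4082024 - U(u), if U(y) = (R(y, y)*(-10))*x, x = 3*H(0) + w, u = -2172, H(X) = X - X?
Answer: -4255784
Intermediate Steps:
H(X) = 0
R(I, F) = 2*I
x = 4 (x = 3*0 + 4 = 0 + 4 = 4)
U(y) = -80*y (U(y) = ((2*y)*(-10))*4 = -20*y*4 = -80*y)
-4082024 - U(u) = -4082024 - (-80)*(-2172) = -4082024 - 1*173760 = -4082024 - 173760 = -4255784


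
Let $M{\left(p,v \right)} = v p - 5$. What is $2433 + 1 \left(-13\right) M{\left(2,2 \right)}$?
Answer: $2446$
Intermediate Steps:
$M{\left(p,v \right)} = -5 + p v$ ($M{\left(p,v \right)} = p v - 5 = -5 + p v$)
$2433 + 1 \left(-13\right) M{\left(2,2 \right)} = 2433 + 1 \left(-13\right) \left(-5 + 2 \cdot 2\right) = 2433 - 13 \left(-5 + 4\right) = 2433 - -13 = 2433 + 13 = 2446$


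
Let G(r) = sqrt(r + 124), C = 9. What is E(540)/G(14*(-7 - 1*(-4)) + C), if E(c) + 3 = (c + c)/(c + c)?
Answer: -2*sqrt(91)/91 ≈ -0.20966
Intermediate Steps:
E(c) = -2 (E(c) = -3 + (c + c)/(c + c) = -3 + (2*c)/((2*c)) = -3 + (2*c)*(1/(2*c)) = -3 + 1 = -2)
G(r) = sqrt(124 + r)
E(540)/G(14*(-7 - 1*(-4)) + C) = -2/sqrt(124 + (14*(-7 - 1*(-4)) + 9)) = -2/sqrt(124 + (14*(-7 + 4) + 9)) = -2/sqrt(124 + (14*(-3) + 9)) = -2/sqrt(124 + (-42 + 9)) = -2/sqrt(124 - 33) = -2*sqrt(91)/91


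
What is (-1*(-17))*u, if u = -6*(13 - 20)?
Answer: 714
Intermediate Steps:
u = 42 (u = -6*(-7) = 42)
(-1*(-17))*u = -1*(-17)*42 = 17*42 = 714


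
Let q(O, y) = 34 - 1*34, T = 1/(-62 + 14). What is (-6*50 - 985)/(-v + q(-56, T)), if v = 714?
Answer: 1285/714 ≈ 1.7997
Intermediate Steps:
T = -1/48 (T = 1/(-48) = -1/48 ≈ -0.020833)
q(O, y) = 0 (q(O, y) = 34 - 34 = 0)
(-6*50 - 985)/(-v + q(-56, T)) = (-6*50 - 985)/(-1*714 + 0) = (-300 - 985)/(-714 + 0) = -1285/(-714) = -1285*(-1/714) = 1285/714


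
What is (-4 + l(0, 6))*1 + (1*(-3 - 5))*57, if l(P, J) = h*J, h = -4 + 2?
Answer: -472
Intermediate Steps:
h = -2
l(P, J) = -2*J
(-4 + l(0, 6))*1 + (1*(-3 - 5))*57 = (-4 - 2*6)*1 + (1*(-3 - 5))*57 = (-4 - 12)*1 + (1*(-8))*57 = -16*1 - 8*57 = -16 - 456 = -472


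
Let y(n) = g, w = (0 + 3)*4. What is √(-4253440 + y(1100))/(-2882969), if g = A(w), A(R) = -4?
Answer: -2*I*√1063361/2882969 ≈ -0.00071537*I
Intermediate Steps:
w = 12 (w = 3*4 = 12)
g = -4
y(n) = -4
√(-4253440 + y(1100))/(-2882969) = √(-4253440 - 4)/(-2882969) = √(-4253444)*(-1/2882969) = (2*I*√1063361)*(-1/2882969) = -2*I*√1063361/2882969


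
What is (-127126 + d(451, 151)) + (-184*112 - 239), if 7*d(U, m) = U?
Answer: -1035360/7 ≈ -1.4791e+5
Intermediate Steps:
d(U, m) = U/7
(-127126 + d(451, 151)) + (-184*112 - 239) = (-127126 + (1/7)*451) + (-184*112 - 239) = (-127126 + 451/7) + (-20608 - 239) = -889431/7 - 20847 = -1035360/7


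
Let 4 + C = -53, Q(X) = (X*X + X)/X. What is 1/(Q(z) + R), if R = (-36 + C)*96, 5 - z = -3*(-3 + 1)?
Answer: -1/8928 ≈ -0.00011201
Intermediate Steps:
z = -1 (z = 5 - (-3)*(-3 + 1) = 5 - (-3)*(-2) = 5 - 1*6 = 5 - 6 = -1)
Q(X) = (X + X²)/X (Q(X) = (X² + X)/X = (X + X²)/X)
C = -57 (C = -4 - 53 = -57)
R = -8928 (R = (-36 - 57)*96 = -93*96 = -8928)
1/(Q(z) + R) = 1/((1 - 1) - 8928) = 1/(0 - 8928) = 1/(-8928) = -1/8928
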